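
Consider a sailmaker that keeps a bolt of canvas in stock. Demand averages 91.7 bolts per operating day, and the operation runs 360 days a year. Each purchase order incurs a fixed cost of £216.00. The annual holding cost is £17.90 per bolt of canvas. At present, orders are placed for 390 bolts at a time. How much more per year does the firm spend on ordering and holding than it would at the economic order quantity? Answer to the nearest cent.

Annual demand D = 91.7 × 360 = 33,012.
EOQ = √(2DS/H) = √(2 × 33,012 × 216 / 17.9) ≈ 892.59.
Cost at Q* = (D/Q*)S + (Q*/2)H = √(2DSH) ≈ £15,977.33.
Cost at Q = 390: (33,012/390)×216 + (390/2)×17.9 = £18,283.57 + £3,490.50 = £21,774.07.
Excess = £21,774.07 − £15,977.33 = £5,796.74.

Extra cost ≈ £5,796.74 per year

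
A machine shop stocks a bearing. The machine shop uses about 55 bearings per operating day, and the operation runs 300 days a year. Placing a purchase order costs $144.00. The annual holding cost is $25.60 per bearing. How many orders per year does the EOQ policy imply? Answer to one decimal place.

N ≈ 38.3 orders per year

Annual demand D = 55 × 300 = 16,500.
The optimal lot size = √(2DS/H) = √(2 × 16,500 × 144 / 25.6) ≈ 430.84.
Orders per year = D / Q* = 16,500 / 430.84 ≈ 38.297.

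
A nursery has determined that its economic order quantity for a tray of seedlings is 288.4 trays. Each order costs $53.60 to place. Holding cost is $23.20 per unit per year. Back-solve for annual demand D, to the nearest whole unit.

The basic EOQ model gives Q* = √(2DS/H); rearrange for the unknown.
From Q* = √(2DS/H): D = Q*²H / (2S) = 288.4² × 23.2 / (2 × 53.6) = 18000.464.

D ≈ 18,000 trays per year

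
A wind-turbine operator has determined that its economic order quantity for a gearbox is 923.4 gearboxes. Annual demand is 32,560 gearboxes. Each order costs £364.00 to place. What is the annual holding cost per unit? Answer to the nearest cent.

H ≈ £27.80

The basic EOQ model gives Q* = √(2DS/H); rearrange for the unknown.
From Q* = √(2DS/H): H = 2DS / Q*² = 2 × 32,560 × 364 / 923.4² = 27.7994.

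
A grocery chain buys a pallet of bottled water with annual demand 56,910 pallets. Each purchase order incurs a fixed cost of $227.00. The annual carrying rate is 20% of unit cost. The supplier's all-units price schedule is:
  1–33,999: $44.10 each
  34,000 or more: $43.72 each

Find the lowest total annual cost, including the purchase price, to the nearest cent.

TC* ≈ $2,524,826.81

Holding cost per unit per year at price C is H = 0.20·C.
For each price level, check whether its EOQ is feasible; otherwise the best quantity at that price is the breakpoint.
EOQ at $44.10 = 1711.5 (feasible in tier 1): TC = 56,910×$44.10 + (56,910/1711.5)×227 + (1711.5/2)×0.20×$44.10 = $2,524,826.81.
EOQ at $43.72 = 1719.0 < 34000, so use break Q=34000: TC = 56,910×$43.72 + (56,910/34000.0)×227 + (34000.0/2)×0.20×$43.72 = $2,637,133.16.
Lowest total cost among the candidates is at Q = 1711.5.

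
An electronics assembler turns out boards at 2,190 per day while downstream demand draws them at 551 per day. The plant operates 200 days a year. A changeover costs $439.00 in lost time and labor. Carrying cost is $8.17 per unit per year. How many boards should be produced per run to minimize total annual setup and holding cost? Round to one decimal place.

Annual demand D = 551 × 200 = 110,200.
Production build-up factor (1 − d/p) = 1 − 551/2,190 = 0.7484.
Q* = √(2DS / (H(1 − d/p))) = √(2 × 110,200 × 439 / (8.17 × 0.7484)).
= √(96,755,600 / 6.1144) ≈ 3977.953.

Q* ≈ 3,978.0 boards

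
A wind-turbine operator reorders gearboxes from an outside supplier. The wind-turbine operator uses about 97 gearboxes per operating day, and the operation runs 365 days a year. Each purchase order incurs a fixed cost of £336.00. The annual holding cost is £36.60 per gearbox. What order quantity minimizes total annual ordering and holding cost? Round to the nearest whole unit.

Annual demand D = 97 × 365 = 35,405.
EOQ = √(2DS / H) = √(2 × 35,405 × 336 / 36.6).
= √(23,792,160 / 36.6) = √650,059.0164 ≈ 806.262.

Q* ≈ 806 gearboxes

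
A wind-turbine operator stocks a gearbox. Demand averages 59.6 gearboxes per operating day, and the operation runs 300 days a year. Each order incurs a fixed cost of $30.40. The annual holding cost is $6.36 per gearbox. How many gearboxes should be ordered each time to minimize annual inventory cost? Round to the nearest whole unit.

Q* ≈ 413 gearboxes

Annual demand D = 59.6 × 300 = 17,880.
EOQ = √(2DS / H) = √(2 × 17,880 × 30.4 / 6.36).
= √(1,087,104 / 6.36) = √170,928.3019 ≈ 413.435.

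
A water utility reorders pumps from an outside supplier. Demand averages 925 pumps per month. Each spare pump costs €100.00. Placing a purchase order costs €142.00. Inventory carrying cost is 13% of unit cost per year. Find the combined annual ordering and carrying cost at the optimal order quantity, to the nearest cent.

TC* ≈ €6,401.66

Annual demand D = 925 × 12 = 11,100.
Holding cost H = 0.13 × €100.00 = €13.0000 per unit per year.
Q* = √(2DS/H) = √(2 × 11,100 × 142 / 13) ≈ 492.44.
At Q*, ordering cost (D/Q*)S equals holding cost (Q*/2)H, each = √(DSH/2).
Minimum total = √(2DSH) = √(2 × 11,100 × 142 × 13) ≈ 6401.656.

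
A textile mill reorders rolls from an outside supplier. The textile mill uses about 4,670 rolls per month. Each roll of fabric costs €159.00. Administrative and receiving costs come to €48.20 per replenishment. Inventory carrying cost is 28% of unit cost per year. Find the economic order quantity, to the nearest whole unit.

Annual demand D = 4,670 × 12 = 56,040.
Holding cost H = 0.28 × €159.00 = €44.5200 per unit per year.
EOQ = √(2DS / H) = √(2 × 56,040 × 48.2 / 44.52).
= √(5,402,256 / 44.52) = √121,344.4744 ≈ 348.345.

Q* ≈ 348 rolls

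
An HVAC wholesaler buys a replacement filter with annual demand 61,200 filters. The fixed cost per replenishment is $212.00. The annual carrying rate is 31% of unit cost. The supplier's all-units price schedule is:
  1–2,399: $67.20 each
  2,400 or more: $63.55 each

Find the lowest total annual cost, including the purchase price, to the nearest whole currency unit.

Holding cost per unit per year at price C is H = 0.31·C.
Evaluate total cost at each tier's feasible EOQ or, if the EOQ is below the tier, at the tier's minimum quantity.
EOQ at $67.20 = 1116.1 (feasible in tier 1): TC = 61,200×$67.20 + (61,200/1116.1)×212 + (1116.1/2)×0.31×$67.20 = $4,135,890.06.
EOQ at $63.55 = 1147.7 < 2400, so use break Q=2400: TC = 61,200×$63.55 + (61,200/2400.0)×212 + (2400.0/2)×0.31×$63.55 = $3,918,306.60.
Lowest total cost among the candidates is at Q = 2400.0.

TC* ≈ $3,918,307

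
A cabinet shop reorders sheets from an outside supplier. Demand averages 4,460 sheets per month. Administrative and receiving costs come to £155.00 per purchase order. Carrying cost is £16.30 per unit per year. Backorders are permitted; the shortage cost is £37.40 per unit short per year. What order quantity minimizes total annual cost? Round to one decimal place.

Q* ≈ 1,208.9 sheets

Annual demand D = 4,460 × 12 = 53,520.
With planned backorders, Q* = √(2DS/H) · √((H+B)/B).
√(2DS/H) = √(2 × 53,520 × 155 / 16.3) = 1008.893.
√((H+B)/B) = √((16.3+37.4)/37.4) = 1.1983.
Q* ≈ 1208.917.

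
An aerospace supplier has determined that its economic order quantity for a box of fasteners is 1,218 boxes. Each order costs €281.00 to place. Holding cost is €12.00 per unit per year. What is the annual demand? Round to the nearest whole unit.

Invert the EOQ relation Q*² = 2DS/H.
From Q* = √(2DS/H): D = Q*²H / (2S) = 1,218² × 12 / (2 × 281) = 31676.669.

D ≈ 31,677 boxes per year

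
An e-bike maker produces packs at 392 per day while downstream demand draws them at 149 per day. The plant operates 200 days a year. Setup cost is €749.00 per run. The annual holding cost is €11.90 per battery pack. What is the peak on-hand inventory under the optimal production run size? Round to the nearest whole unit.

I_max ≈ 1,525 packs

Annual demand D = 149 × 200 = 29,800.
Production build-up factor (1 − d/p) = 1 − 149/392 = 0.6199.
Q* = √(2DS / (H(1 − d/p))) = √(2 × 29,800 × 749 / (11.9 × 0.6199)).
= √(44,640,400 / 7.3768) ≈ 2459.974.
Maximum inventory = Q*(1 − d/p) = 2459.974 × 0.6199 ≈ 1524.933.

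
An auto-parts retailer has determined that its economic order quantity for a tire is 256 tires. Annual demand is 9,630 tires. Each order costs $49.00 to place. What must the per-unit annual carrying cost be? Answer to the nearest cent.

The basic EOQ model gives Q* = √(2DS/H); rearrange for the unknown.
From Q* = √(2DS/H): H = 2DS / Q*² = 2 × 9,630 × 49 / 256² = 14.4003.

H ≈ $14.40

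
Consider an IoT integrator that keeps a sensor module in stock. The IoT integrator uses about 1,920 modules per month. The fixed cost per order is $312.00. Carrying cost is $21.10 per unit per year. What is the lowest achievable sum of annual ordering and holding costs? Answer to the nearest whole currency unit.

Annual demand D = 1,920 × 12 = 23,040.
Q* = √(2DS/H) = √(2 × 23,040 × 312 / 21.1) ≈ 825.45.
At Q*, ordering cost (D/Q*)S equals holding cost (Q*/2)H, each = √(DSH/2).
Minimum total = √(2DSH) = √(2 × 23,040 × 312 × 21.1) ≈ 17417.056.

TC* ≈ $17,417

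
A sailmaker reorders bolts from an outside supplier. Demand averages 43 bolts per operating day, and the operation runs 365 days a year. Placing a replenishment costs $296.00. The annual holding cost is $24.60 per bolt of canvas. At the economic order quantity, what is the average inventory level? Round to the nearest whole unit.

Annual demand D = 43 × 365 = 15,695.
EOQ = √(2DS/H) = √(2 × 15,695 × 296 / 24.6) ≈ 614.57.
Average inventory = Q*/2 ≈ 614.57 / 2 = 307.287.

Average inventory ≈ 307 bolts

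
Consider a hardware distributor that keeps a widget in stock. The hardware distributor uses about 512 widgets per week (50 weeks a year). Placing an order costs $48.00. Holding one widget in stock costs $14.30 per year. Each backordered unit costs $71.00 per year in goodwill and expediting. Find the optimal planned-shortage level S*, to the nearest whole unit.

Annual demand D = 512 × 50 = 25,600.
With planned backorders, Q* = √(2DS/H) · √((H+B)/B).
√(2DS/H) = √(2 × 25,600 × 48 / 14.3) = 414.560.
√((H+B)/B) = √((14.3+71)/71) = 1.0961.
Q* ≈ 454.394.
S* = Q* · H/(H+B) = 454.394 × 14.3/85.3 ≈ 76.176.

S* ≈ 76 widgets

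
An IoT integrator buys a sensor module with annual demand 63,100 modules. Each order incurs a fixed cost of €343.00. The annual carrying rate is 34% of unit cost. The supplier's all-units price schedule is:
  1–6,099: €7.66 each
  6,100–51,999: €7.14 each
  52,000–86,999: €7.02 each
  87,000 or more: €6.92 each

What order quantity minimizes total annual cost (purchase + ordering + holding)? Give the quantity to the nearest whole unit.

Holding cost per unit per year at price C is H = 0.34·C.
Candidates are each tier's EOQ (if it falls in that tier) and each price-break quantity.
EOQ at €7.66 = 4076.8 (feasible in tier 1): TC = 63,100×€7.66 + (63,100/4076.8)×343 + (4076.8/2)×0.34×€7.66 = €493,963.70.
EOQ at €7.14 = 4222.7 < 6100, so use break Q=6100: TC = 63,100×€7.14 + (63,100/6100.0)×343 + (6100.0/2)×0.34×€7.14 = €461,486.26.
EOQ at €7.02 = 4258.6 < 52000, so use break Q=52000: TC = 63,100×€7.02 + (63,100/52000.0)×343 + (52000.0/2)×0.34×€7.02 = €505,435.02.
EOQ at €6.92 = 4289.3 < 87000, so use break Q=87000: TC = 63,100×€6.92 + (63,100/87000.0)×343 + (87000.0/2)×0.34×€6.92 = €539,247.57.
Lowest total cost is €461,486.26 at Q = 6100.0.

Q* ≈ 6,100 modules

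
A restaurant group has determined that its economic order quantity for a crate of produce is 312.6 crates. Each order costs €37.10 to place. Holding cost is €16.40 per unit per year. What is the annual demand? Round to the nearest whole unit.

The basic EOQ model gives Q* = √(2DS/H); rearrange for the unknown.
From Q* = √(2DS/H): D = Q*²H / (2S) = 312.6² × 16.4 / (2 × 37.1) = 21598.216.

D ≈ 21,598 crates per year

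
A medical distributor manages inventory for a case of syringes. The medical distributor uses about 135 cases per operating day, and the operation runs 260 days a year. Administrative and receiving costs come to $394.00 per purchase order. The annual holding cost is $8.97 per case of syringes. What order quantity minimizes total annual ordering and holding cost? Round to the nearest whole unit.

Annual demand D = 135 × 260 = 35,100.
EOQ = √(2DS / H) = √(2 × 35,100 × 394 / 8.97).
= √(27,658,800 / 8.97) = √3,083,478.2609 ≈ 1755.984.

Q* ≈ 1,756 cases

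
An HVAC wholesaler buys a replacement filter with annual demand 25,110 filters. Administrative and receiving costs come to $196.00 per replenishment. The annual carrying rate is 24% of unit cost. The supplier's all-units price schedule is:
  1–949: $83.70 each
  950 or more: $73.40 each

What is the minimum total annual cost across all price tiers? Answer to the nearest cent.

Holding cost per unit per year at price C is H = 0.24·C.
Candidates are each tier's EOQ (if it falls in that tier) and each price-break quantity.
EOQ at $83.70 = 700.0 (feasible in tier 1): TC = 25,110×$83.70 + (25,110/700.0)×196 + (700.0/2)×0.24×$83.70 = $2,115,768.60.
EOQ at $73.40 = 747.5 < 950, so use break Q=950: TC = 25,110×$73.40 + (25,110/950.0)×196 + (950.0/2)×0.24×$73.40 = $1,856,622.19.
Lowest total cost among the candidates is at Q = 950.0.

TC* ≈ $1,856,622.19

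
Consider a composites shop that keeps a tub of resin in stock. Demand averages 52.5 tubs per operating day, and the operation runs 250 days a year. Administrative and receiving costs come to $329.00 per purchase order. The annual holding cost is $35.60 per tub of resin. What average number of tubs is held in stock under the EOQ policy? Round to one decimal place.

Average inventory ≈ 246.3 tubs

Annual demand D = 52.5 × 250 = 13,125.
EOQ = √(2DS/H) = √(2 × 13,125 × 329 / 35.6) ≈ 492.54.
Average inventory = Q*/2 ≈ 492.54 / 2 = 246.268.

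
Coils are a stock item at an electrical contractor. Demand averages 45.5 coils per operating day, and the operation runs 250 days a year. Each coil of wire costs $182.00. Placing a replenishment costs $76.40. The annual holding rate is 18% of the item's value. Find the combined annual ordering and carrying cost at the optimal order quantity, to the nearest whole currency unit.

Annual demand D = 45.5 × 250 = 11,375.
Holding cost H = 0.18 × $182.00 = $32.7600 per unit per year.
EOQ = √(2DS/H) = √(2 × 11,375 × 76.4 / 32.76) ≈ 230.34.
At Q*, ordering cost (D/Q*)S equals holding cost (Q*/2)H, each = √(DSH/2).
Minimum total = √(2DSH) = √(2 × 11,375 × 76.4 × 32.76) ≈ 7545.870.

TC* ≈ $7,546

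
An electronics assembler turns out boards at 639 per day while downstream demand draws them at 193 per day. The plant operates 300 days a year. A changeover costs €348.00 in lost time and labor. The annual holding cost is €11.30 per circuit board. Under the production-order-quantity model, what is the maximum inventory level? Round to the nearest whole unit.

Annual demand D = 193 × 300 = 57,900.
Production build-up factor (1 − d/p) = 1 − 193/639 = 0.6980.
Q* = √(2DS / (H(1 − d/p))) = √(2 × 57,900 × 348 / (11.3 × 0.6980)).
= √(40,298,400 / 7.887) ≈ 2260.412.
Maximum inventory = Q*(1 − d/p) = 2260.412 × 0.6980 ≈ 1577.690.

I_max ≈ 1,578 boards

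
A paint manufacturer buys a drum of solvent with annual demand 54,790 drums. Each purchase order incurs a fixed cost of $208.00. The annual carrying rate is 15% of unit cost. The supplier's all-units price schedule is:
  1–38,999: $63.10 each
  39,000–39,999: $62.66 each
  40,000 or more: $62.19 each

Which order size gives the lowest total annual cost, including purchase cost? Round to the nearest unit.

Q* ≈ 1,552 drums

Holding cost per unit per year at price C is H = 0.15·C.
Candidates are each tier's EOQ (if it falls in that tier) and each price-break quantity.
EOQ at $63.10 = 1551.8 (feasible in tier 1): TC = 54,790×$63.10 + (54,790/1551.8)×208 + (1551.8/2)×0.15×$63.10 = $3,471,936.83.
EOQ at $62.66 = 1557.2 < 39000, so use break Q=39000: TC = 54,790×$62.66 + (54,790/39000.0)×208 + (39000.0/2)×0.15×$62.66 = $3,616,714.11.
EOQ at $62.19 = 1563.1 < 40000, so use break Q=40000: TC = 54,790×$62.19 + (54,790/40000.0)×208 + (40000.0/2)×0.15×$62.19 = $3,594,245.01.
Lowest total cost is $3,471,936.83 at Q = 1551.8.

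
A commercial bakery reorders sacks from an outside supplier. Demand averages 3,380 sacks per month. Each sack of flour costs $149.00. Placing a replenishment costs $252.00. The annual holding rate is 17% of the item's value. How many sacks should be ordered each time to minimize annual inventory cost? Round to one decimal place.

Q* ≈ 898.4 sacks

Annual demand D = 3,380 × 12 = 40,560.
Holding cost H = 0.17 × $149.00 = $25.3300 per unit per year.
EOQ = √(2DS / H) = √(2 × 40,560 × 252 / 25.33).
= √(20,442,240 / 25.33) = √807,036.7154 ≈ 898.352.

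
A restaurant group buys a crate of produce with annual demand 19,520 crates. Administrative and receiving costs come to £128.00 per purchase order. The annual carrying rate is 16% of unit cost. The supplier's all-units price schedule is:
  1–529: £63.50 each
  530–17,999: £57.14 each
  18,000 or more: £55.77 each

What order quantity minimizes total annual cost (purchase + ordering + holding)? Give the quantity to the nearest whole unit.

Holding cost per unit per year at price C is H = 0.16·C.
For each price level, check whether its EOQ is feasible; otherwise the best quantity at that price is the breakpoint.
Tier 1 (£63.50): EOQ = 701.3 exceeds tier's upper bound 529, so this tier is dominated.
EOQ at £57.14 = 739.3 (feasible in tier 2): TC = 19,520×£57.14 + (19,520/739.3)×128 + (739.3/2)×0.16×£57.14 = £1,122,131.92.
EOQ at £55.77 = 748.3 < 18000, so use break Q=18000: TC = 19,520×£55.77 + (19,520/18000.0)×128 + (18000.0/2)×0.16×£55.77 = £1,169,078.01.
Lowest total cost is £1,122,131.92 at Q = 739.3.

Q* ≈ 739 crates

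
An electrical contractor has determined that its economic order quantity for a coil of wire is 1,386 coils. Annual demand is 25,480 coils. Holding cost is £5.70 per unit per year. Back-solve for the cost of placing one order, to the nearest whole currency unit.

Squaring Q* = √(2DS/H) gives Q*² = 2DS/H.
From Q* = √(2DS/H): S = Q*²H / (2D) = 1,386² × 5.7 / (2 × 25,480) = 214.8681.

S ≈ £215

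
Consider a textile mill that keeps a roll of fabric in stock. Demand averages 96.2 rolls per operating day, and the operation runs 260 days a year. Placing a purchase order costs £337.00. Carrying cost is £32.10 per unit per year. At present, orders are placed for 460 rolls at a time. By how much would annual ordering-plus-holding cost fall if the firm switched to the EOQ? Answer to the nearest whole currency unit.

Annual demand D = 96.2 × 260 = 25,012.
EOQ = √(2DS/H) = √(2 × 25,012 × 337 / 32.1) ≈ 724.69.
Cost at Q* = (D/Q*)S + (Q*/2)H = √(2DSH) ≈ £23,262.52.
Cost at Q = 460: (25,012/460)×337 + (460/2)×32.1 = £18,324.01 + £7,383.00 = £25,707.01.
Excess = £25,707.01 − £23,262.52 = £2,444.49.

Extra cost ≈ £2,444 per year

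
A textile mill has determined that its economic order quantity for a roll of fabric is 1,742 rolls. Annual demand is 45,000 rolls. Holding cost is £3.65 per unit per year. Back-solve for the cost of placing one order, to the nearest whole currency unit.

The basic EOQ model gives Q* = √(2DS/H); rearrange for the unknown.
From Q* = √(2DS/H): S = Q*²H / (2D) = 1,742² × 3.65 / (2 × 45,000) = 123.0684.

S ≈ £123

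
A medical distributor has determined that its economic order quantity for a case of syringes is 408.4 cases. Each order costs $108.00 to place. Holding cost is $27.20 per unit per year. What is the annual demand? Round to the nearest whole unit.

The basic EOQ model gives Q* = √(2DS/H); rearrange for the unknown.
From Q* = √(2DS/H): D = Q*²H / (2S) = 408.4² × 27.2 / (2 × 108) = 21003.256.

D ≈ 21,003 cases per year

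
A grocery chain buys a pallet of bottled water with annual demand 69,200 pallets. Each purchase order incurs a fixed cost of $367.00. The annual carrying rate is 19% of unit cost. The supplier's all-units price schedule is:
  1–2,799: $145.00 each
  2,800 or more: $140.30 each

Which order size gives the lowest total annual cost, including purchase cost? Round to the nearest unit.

Holding cost per unit per year at price C is H = 0.19·C.
For each price level, check whether its EOQ is feasible; otherwise the best quantity at that price is the breakpoint.
EOQ at $145.00 = 1357.8 (feasible in tier 1): TC = 69,200×$145.00 + (69,200/1357.8)×367 + (1357.8/2)×0.19×$145.00 = $10,071,407.78.
EOQ at $140.30 = 1380.4 < 2800, so use break Q=2800: TC = 69,200×$140.30 + (69,200/2800.0)×367 + (2800.0/2)×0.19×$140.30 = $9,755,149.94.
Lowest total cost is $9,755,149.94 at Q = 2800.0.

Q* ≈ 2,800 pallets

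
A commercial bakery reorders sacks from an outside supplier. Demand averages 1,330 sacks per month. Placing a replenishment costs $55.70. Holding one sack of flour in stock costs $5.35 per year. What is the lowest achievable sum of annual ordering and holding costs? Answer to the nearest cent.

TC* ≈ $3,084.15

Annual demand D = 1,330 × 12 = 15,960.
EOQ = √(2DS/H) = √(2 × 15,960 × 55.7 / 5.35) ≈ 576.48.
At the optimum the two cost components are equal, so total cost = 2·(Q*/2)H = Q*·H.
Minimum total = √(2DSH) = √(2 × 15,960 × 55.7 × 5.35) ≈ 3084.153.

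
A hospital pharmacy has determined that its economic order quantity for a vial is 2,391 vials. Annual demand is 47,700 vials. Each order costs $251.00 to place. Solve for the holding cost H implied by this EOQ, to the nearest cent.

H ≈ $4.19

Invert the EOQ relation Q*² = 2DS/H.
From Q* = √(2DS/H): H = 2DS / Q*² = 2 × 47,700 × 251 / 2,391² = 4.1885.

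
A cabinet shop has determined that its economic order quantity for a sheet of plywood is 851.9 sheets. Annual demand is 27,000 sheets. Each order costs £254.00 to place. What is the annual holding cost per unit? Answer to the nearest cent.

H ≈ £18.90

Squaring Q* = √(2DS/H) gives Q*² = 2DS/H.
From Q* = √(2DS/H): H = 2DS / Q*² = 2 × 27,000 × 254 / 851.9² = 18.8995.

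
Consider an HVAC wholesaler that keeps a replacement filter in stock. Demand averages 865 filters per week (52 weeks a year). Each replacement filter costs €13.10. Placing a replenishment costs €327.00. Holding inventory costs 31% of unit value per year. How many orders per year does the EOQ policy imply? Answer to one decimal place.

Annual demand D = 865 × 52 = 44,980.
Holding cost H = 0.31 × €13.10 = €4.0610 per unit per year.
EOQ = √(2DS/H) = √(2 × 44,980 × 327 / 4.061) ≈ 2691.42.
Orders per year = D / Q* = 44,980 / 2691.42 ≈ 16.712.

N ≈ 16.7 orders per year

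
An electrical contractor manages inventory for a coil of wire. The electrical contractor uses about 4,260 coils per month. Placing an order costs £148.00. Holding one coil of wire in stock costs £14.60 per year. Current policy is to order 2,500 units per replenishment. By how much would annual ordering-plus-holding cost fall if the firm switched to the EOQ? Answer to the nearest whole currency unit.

Annual demand D = 4,260 × 12 = 51,120.
EOQ = √(2DS/H) = √(2 × 51,120 × 148 / 14.6) ≈ 1018.04.
Cost at Q* = (D/Q*)S + (Q*/2)H = √(2DSH) ≈ £14,863.38.
Cost at Q = 2,500: (51,120/2,500)×148 + (2,500/2)×14.6 = £3,026.30 + £18,250.00 = £21,276.30.
Excess = £21,276.30 − £14,863.38 = £6,412.92.

Extra cost ≈ £6,413 per year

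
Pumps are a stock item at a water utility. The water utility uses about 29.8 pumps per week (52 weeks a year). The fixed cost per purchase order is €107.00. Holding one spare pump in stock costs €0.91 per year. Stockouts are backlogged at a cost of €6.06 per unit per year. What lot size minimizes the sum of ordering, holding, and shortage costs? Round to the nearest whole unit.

Q* ≈ 647 pumps

Annual demand D = 29.8 × 52 = 1,549.6.
With planned backorders, Q* = √(2DS/H) · √((H+B)/B).
√(2DS/H) = √(2 × 1,549.6 × 107 / 0.91) = 603.665.
√((H+B)/B) = √((0.91+6.06)/6.06) = 1.0725.
Q* ≈ 647.405.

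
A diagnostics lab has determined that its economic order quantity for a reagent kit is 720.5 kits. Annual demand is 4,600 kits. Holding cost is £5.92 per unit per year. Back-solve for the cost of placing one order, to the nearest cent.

Squaring Q* = √(2DS/H) gives Q*² = 2DS/H.
From Q* = √(2DS/H): S = Q*²H / (2D) = 720.5² × 5.92 / (2 × 4,600) = 334.0426.

S ≈ £334.04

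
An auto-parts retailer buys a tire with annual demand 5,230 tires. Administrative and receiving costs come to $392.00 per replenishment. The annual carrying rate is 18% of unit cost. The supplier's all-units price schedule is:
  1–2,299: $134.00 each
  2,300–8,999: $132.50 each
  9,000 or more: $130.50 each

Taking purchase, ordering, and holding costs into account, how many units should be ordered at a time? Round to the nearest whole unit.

Holding cost per unit per year at price C is H = 0.18·C.
Evaluate total cost at each tier's feasible EOQ or, if the EOQ is below the tier, at the tier's minimum quantity.
EOQ at $134.00 = 412.3 (feasible in tier 1): TC = 5,230×$134.00 + (5,230/412.3)×392 + (412.3/2)×0.18×$134.00 = $710,764.83.
EOQ at $132.50 = 414.6 < 2300, so use break Q=2300: TC = 5,230×$132.50 + (5,230/2300.0)×392 + (2300.0/2)×0.18×$132.50 = $721,293.87.
EOQ at $130.50 = 417.8 < 9000, so use break Q=9000: TC = 5,230×$130.50 + (5,230/9000.0)×392 + (9000.0/2)×0.18×$130.50 = $788,447.80.
Lowest total cost is $710,764.83 at Q = 412.3.

Q* ≈ 412 tires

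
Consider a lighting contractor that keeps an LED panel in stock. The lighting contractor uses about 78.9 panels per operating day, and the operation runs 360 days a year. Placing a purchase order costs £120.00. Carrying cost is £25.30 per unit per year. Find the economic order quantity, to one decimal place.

Q* ≈ 519.1 panels

Annual demand D = 78.9 × 360 = 28,404.
EOQ = √(2DS / H) = √(2 × 28,404 × 120 / 25.3).
= √(6,816,960 / 25.3) = √269,445.0593 ≈ 519.081.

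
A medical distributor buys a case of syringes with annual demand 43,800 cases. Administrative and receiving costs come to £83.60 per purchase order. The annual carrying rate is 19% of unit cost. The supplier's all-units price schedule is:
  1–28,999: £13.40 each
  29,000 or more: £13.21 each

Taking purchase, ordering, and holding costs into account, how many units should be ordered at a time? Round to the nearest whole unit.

Holding cost per unit per year at price C is H = 0.19·C.
Evaluate total cost at each tier's feasible EOQ or, if the EOQ is below the tier, at the tier's minimum quantity.
EOQ at £13.40 = 1696.0 (feasible in tier 1): TC = 43,800×£13.40 + (43,800/1696.0)×83.6 + (1696.0/2)×0.19×£13.40 = £591,238.02.
EOQ at £13.21 = 1708.2 < 29000, so use break Q=29000: TC = 43,800×£13.21 + (43,800/29000.0)×83.6 + (29000.0/2)×0.19×£13.21 = £615,117.81.
Lowest total cost is £591,238.02 at Q = 1696.0.

Q* ≈ 1,696 cases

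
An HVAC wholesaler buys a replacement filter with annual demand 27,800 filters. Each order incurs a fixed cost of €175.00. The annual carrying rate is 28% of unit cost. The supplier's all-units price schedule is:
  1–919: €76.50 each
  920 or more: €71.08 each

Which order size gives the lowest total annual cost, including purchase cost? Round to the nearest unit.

Holding cost per unit per year at price C is H = 0.28·C.
For each price level, check whether its EOQ is feasible; otherwise the best quantity at that price is the breakpoint.
EOQ at €76.50 = 674.0 (feasible in tier 1): TC = 27,800×€76.50 + (27,800/674.0)×175 + (674.0/2)×0.28×€76.50 = €2,141,136.64.
EOQ at €71.08 = 699.2 < 920, so use break Q=920: TC = 27,800×€71.08 + (27,800/920.0)×175 + (920.0/2)×0.28×€71.08 = €1,990,467.15.
Lowest total cost is €1,990,467.15 at Q = 920.0.

Q* ≈ 920 filters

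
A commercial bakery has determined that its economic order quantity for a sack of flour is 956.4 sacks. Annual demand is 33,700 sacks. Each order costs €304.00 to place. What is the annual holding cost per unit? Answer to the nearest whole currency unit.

H ≈ €22

Squaring Q* = √(2DS/H) gives Q*² = 2DS/H.
From Q* = √(2DS/H): H = 2DS / Q*² = 2 × 33,700 × 304 / 956.4² = 22.4003.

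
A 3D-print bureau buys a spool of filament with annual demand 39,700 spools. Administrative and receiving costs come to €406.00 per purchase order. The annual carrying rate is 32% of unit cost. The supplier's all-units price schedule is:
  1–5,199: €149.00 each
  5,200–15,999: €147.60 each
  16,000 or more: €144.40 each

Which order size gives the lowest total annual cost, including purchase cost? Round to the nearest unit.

Q* ≈ 822 spools

Holding cost per unit per year at price C is H = 0.32·C.
Evaluate total cost at each tier's feasible EOQ or, if the EOQ is below the tier, at the tier's minimum quantity.
EOQ at €149.00 = 822.3 (feasible in tier 1): TC = 39,700×€149.00 + (39,700/822.3)×406 + (822.3/2)×0.32×€149.00 = €5,954,504.99.
EOQ at €147.60 = 826.1 < 5200, so use break Q=5200: TC = 39,700×€147.60 + (39,700/5200.0)×406 + (5200.0/2)×0.32×€147.60 = €5,985,622.85.
EOQ at €144.40 = 835.2 < 16000, so use break Q=16000: TC = 39,700×€144.40 + (39,700/16000.0)×406 + (16000.0/2)×0.32×€144.40 = €6,103,351.39.
Lowest total cost is €5,954,504.99 at Q = 822.3.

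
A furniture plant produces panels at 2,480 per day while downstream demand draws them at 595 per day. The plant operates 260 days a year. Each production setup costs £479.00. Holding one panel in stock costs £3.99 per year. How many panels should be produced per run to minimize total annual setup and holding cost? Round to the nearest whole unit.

Q* ≈ 6,991 panels

Annual demand D = 595 × 260 = 154,700.
Production build-up factor (1 − d/p) = 1 − 595/2,480 = 0.7601.
Q* = √(2DS / (H(1 − d/p))) = √(2 × 154,700 × 479 / (3.99 × 0.7601)).
= √(148,202,600 / 3.0327) ≈ 6990.555.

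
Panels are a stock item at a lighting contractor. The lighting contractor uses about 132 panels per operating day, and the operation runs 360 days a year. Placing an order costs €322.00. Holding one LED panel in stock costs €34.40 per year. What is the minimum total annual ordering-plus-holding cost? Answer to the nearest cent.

Annual demand D = 132 × 360 = 47,520.
EOQ = √(2DS/H) = √(2 × 47,520 × 322 / 34.4) ≈ 943.20.
At the optimum the two cost components are equal, so total cost = 2·(Q*/2)H = Q*·H.
Minimum total = √(2DSH) = √(2 × 47,520 × 322 × 34.4) ≈ 32445.941.

TC* ≈ €32,445.94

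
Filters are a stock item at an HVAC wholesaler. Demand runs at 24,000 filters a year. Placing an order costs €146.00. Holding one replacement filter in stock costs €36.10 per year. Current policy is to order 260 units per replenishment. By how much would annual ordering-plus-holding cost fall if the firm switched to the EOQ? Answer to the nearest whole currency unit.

EOQ = √(2DS/H) = √(2 × 24,000 × 146 / 36.1) ≈ 440.60.
Cost at Q* = (D/Q*)S + (Q*/2)H = √(2DSH) ≈ €15,905.62.
Cost at Q = 260: (24,000/260)×146 + (260/2)×36.1 = €13,476.92 + €4,693.00 = €18,169.92.
Excess = €18,169.92 − €15,905.62 = €2,264.30.

Extra cost ≈ €2,264 per year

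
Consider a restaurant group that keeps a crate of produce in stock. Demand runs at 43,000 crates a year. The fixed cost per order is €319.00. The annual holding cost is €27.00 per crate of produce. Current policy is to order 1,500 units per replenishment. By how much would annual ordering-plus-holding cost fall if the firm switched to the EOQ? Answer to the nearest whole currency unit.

EOQ = √(2DS/H) = √(2 × 43,000 × 319 / 27) ≈ 1008.00.
Cost at Q* = (D/Q*)S + (Q*/2)H = √(2DSH) ≈ €27,216.13.
Cost at Q = 1,500: (43,000/1,500)×319 + (1,500/2)×27 = €9,144.67 + €20,250.00 = €29,394.67.
Excess = €29,394.67 − €27,216.13 = €2,178.53.

Extra cost ≈ €2,179 per year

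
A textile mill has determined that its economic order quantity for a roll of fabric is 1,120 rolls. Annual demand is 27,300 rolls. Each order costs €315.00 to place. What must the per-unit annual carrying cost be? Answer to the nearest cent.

H ≈ €13.71

Invert the EOQ relation Q*² = 2DS/H.
From Q* = √(2DS/H): H = 2DS / Q*² = 2 × 27,300 × 315 / 1,120² = 13.7109.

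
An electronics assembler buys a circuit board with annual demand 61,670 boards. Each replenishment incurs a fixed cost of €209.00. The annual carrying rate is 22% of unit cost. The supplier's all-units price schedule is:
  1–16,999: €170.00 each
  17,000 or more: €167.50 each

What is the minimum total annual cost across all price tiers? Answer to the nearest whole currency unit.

TC* ≈ €10,514,950

Holding cost per unit per year at price C is H = 0.22·C.
Evaluate total cost at each tier's feasible EOQ or, if the EOQ is below the tier, at the tier's minimum quantity.
EOQ at €170.00 = 830.2 (feasible in tier 1): TC = 61,670×€170.00 + (61,670/830.2)×209 + (830.2/2)×0.22×€170.00 = €10,514,949.95.
EOQ at €167.50 = 836.4 < 17000, so use break Q=17000: TC = 61,670×€167.50 + (61,670/17000.0)×209 + (17000.0/2)×0.22×€167.50 = €10,643,708.18.
Lowest total cost among the candidates is at Q = 830.2.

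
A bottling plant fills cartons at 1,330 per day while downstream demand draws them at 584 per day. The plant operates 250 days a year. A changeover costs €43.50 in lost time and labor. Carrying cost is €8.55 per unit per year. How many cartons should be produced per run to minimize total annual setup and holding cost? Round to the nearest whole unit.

Q* ≈ 1,627 cartons

Annual demand D = 584 × 250 = 146,000.
Production build-up factor (1 − d/p) = 1 − 584/1,330 = 0.5609.
Q* = √(2DS / (H(1 − d/p))) = √(2 × 146,000 × 43.5 / (8.55 × 0.5609)).
= √(12,702,000 / 4.7957) ≈ 1627.457.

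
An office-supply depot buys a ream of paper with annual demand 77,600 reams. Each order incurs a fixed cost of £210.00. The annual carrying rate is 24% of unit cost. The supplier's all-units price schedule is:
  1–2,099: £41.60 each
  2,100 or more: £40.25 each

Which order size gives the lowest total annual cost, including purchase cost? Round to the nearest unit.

Holding cost per unit per year at price C is H = 0.24·C.
Evaluate total cost at each tier's feasible EOQ or, if the EOQ is below the tier, at the tier's minimum quantity.
EOQ at £41.60 = 1806.8 (feasible in tier 1): TC = 77,600×£41.60 + (77,600/1806.8)×210 + (1806.8/2)×0.24×£41.60 = £3,246,198.81.
EOQ at £40.25 = 1836.8 < 2100, so use break Q=2100: TC = 77,600×£40.25 + (77,600/2100.0)×210 + (2100.0/2)×0.24×£40.25 = £3,141,303.00.
Lowest total cost is £3,141,303.00 at Q = 2100.0.

Q* ≈ 2,100 reams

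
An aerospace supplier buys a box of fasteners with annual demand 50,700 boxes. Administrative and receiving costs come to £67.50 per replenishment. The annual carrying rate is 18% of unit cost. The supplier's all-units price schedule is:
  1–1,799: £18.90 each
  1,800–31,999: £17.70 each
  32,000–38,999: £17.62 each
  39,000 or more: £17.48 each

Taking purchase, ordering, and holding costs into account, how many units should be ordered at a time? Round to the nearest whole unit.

Holding cost per unit per year at price C is H = 0.18·C.
Candidates are each tier's EOQ (if it falls in that tier) and each price-break quantity.
EOQ at £18.90 = 1418.4 (feasible in tier 1): TC = 50,700×£18.90 + (50,700/1418.4)×67.5 + (1418.4/2)×0.18×£18.90 = £963,055.45.
EOQ at £17.70 = 1465.7 < 1800, so use break Q=1800: TC = 50,700×£17.70 + (50,700/1800.0)×67.5 + (1800.0/2)×0.18×£17.70 = £902,158.65.
EOQ at £17.62 = 1469.0 < 32000, so use break Q=32000: TC = 50,700×£17.62 + (50,700/32000.0)×67.5 + (32000.0/2)×0.18×£17.62 = £944,186.55.
EOQ at £17.48 = 1474.9 < 39000, so use break Q=39000: TC = 50,700×£17.48 + (50,700/39000.0)×67.5 + (39000.0/2)×0.18×£17.48 = £947,678.55.
Lowest total cost is £902,158.65 at Q = 1800.0.

Q* ≈ 1,800 boxes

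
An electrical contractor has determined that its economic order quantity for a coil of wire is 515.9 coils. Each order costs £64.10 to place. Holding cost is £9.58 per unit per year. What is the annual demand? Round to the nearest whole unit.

Squaring Q* = √(2DS/H) gives Q*² = 2DS/H.
From Q* = √(2DS/H): D = Q*²H / (2S) = 515.9² × 9.58 / (2 × 64.1) = 19888.798.

D ≈ 19,889 coils per year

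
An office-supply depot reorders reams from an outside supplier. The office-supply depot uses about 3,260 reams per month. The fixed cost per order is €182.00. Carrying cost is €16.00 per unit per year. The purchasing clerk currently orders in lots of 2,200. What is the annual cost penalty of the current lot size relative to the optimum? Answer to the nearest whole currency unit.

Extra cost ≈ €5,742 per year

Annual demand D = 3,260 × 12 = 39,120.
EOQ = √(2DS/H) = √(2 × 39,120 × 182 / 16) ≈ 943.39.
Cost at Q* = (D/Q*)S + (Q*/2)H = √(2DSH) ≈ €15,094.20.
Cost at Q = 2,200: (39,120/2,200)×182 + (2,200/2)×16 = €3,236.29 + €17,600.00 = €20,836.29.
Excess = €20,836.29 − €15,094.20 = €5,742.09.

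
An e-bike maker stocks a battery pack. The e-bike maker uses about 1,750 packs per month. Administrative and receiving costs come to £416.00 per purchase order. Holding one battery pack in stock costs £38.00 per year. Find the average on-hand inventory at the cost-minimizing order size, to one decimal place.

Annual demand D = 1,750 × 12 = 21,000.
EOQ = √(2DS/H) = √(2 × 21,000 × 416 / 38) ≈ 678.08.
Average inventory = Q*/2 ≈ 678.08 / 2 = 339.039.

Average inventory ≈ 339.0 packs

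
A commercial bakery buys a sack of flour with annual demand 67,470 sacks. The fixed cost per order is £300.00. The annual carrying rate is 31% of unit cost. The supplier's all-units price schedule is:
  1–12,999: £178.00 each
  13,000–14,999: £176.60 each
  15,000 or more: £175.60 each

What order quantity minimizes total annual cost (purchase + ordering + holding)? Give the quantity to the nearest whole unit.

Holding cost per unit per year at price C is H = 0.31·C.
For each price level, check whether its EOQ is feasible; otherwise the best quantity at that price is the breakpoint.
EOQ at £178.00 = 856.5 (feasible in tier 1): TC = 67,470×£178.00 + (67,470/856.5)×300 + (856.5/2)×0.31×£178.00 = £12,056,923.06.
EOQ at £176.60 = 859.9 < 13000, so use break Q=13000: TC = 67,470×£176.60 + (67,470/13000.0)×300 + (13000.0/2)×0.31×£176.60 = £12,272,608.00.
EOQ at £175.60 = 862.4 < 15000, so use break Q=15000: TC = 67,470×£175.60 + (67,470/15000.0)×300 + (15000.0/2)×0.31×£175.60 = £12,257,351.40.
Lowest total cost is £12,056,923.06 at Q = 856.5.

Q* ≈ 857 sacks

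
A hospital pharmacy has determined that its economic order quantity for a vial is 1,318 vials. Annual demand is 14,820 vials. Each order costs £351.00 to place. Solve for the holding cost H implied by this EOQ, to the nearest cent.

H ≈ £5.99

The basic EOQ model gives Q* = √(2DS/H); rearrange for the unknown.
From Q* = √(2DS/H): H = 2DS / Q*² = 2 × 14,820 × 351 / 1,318² = 5.9890.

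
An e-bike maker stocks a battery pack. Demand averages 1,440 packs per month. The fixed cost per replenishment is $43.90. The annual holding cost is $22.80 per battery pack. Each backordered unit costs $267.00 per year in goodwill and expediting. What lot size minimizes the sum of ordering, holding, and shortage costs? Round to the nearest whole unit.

Annual demand D = 1,440 × 12 = 17,280.
With planned backorders, Q* = √(2DS/H) · √((H+B)/B).
√(2DS/H) = √(2 × 17,280 × 43.9 / 22.8) = 257.960.
√((H+B)/B) = √((22.8+267)/267) = 1.0418.
Q* ≈ 268.748.

Q* ≈ 269 packs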